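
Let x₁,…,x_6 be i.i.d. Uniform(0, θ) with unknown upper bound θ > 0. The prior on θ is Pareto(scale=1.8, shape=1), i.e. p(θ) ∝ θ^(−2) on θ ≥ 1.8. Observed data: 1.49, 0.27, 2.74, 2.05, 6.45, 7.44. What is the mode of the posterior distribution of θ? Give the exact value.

The Uniform(0, θ) likelihood is θ^(−n) for θ ≥ max(xᵢ), zero otherwise. Here max(xᵢ) = 7.44.
Posterior ∝ θ^(−2) · θ^(−6) = θ^(−8) on θ ≥ max(1.8, 7.44) = 7.44.
This density is strictly decreasing in θ, so the posterior mode lies at the lower boundary of the support.

θ̂_MAP = 7.44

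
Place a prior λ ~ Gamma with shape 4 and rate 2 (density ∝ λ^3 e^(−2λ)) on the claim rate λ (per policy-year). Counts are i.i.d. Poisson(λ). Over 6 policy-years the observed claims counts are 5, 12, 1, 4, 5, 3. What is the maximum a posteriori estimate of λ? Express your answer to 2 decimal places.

Σxᵢ = 5+12+1+4+5+3 = 30, with n = 6.
Posterior ∝ λ^3e^(−2λ) · λ^30e^(−6λ) = λ^33e^(−8λ), i.e. Gamma(shape=34, rate=8).
The mode of a Gamma(a, b) with a ≥ 1 (shape–rate) is (a−1)/b = 33/8 ≈ 4.13.

λ̂_MAP = 4.13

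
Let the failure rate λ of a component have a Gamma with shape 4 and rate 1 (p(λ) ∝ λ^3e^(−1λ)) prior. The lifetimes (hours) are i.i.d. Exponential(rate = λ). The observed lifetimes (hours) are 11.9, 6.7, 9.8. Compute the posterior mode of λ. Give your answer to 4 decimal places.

λ̂_MAP = 0.2041

The Exponential(rate=λ) likelihood is ∝ λ^n e^(−λΣtᵢ). Here n = 3 and Σtᵢ = 11.9 + 6.7 + 9.8 = 28.4.
Posterior ∝ λ^3e^(−1λ) · λ^3e^(−28.4λ) = λ^6e^(−29.4λ), i.e. Gamma(7, 29.4).
Mode = (a−1)/b = 6/29.4 ≈ 0.2041.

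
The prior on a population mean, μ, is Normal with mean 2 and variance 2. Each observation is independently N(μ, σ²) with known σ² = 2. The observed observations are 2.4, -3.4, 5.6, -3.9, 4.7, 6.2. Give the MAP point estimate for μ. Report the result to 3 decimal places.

n = 6; x̄ = (2.4 + (-3.4) + 5.6 + (-3.9) + 4.7 + 6.2)/6 = 11.6/6 = 29/15 ≈ 1.9333.
For a Normal prior and Normal likelihood with known variance, the posterior is Normal; its mode equals its mean, the precision-weighted average.
Prior precision 1/σ₀² = 1/2 = 0.5; data precision n/σ² = 6/2 = 3.
μ̂ = (0.5·2 + 3·(29/15)) / (0.5 + 3) = 6.8/3.5 = 68/35 ≈ 1.943.

μ̂_MAP = 1.943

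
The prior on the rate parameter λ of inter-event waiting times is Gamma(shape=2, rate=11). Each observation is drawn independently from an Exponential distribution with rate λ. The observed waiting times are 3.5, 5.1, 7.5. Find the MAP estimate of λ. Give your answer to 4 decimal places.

The Exponential(rate=λ) likelihood is ∝ λ^n e^(−λΣtᵢ). Here n = 3 and Σtᵢ = 3.5 + 5.1 + 7.5 = 16.1.
Posterior ∝ λe^(−11λ) · λ^3e^(−16.1λ) = λ^4e^(−27.1λ), i.e. Gamma(5, 27.1).
Mode = (a−1)/b = 4/27.1 ≈ 0.1476.

λ̂_MAP = 0.1476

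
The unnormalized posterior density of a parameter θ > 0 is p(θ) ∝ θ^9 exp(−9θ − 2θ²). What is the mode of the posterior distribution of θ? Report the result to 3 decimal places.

ℓ'(θ) = 9/θ − 9 − 4θ. Setting this to zero and multiplying by θ: 4θ² + 9θ − 9 = 0.
θ = (−9 + √(9² + 4·4·9)) / (2·4) = (−9 + √225) / 8 = (−9 + 15)/8 = 3/4.
ℓ''(θ) = −9/θ² − 4 < 0, confirming a maximum.

θ̂_MAP = 0.750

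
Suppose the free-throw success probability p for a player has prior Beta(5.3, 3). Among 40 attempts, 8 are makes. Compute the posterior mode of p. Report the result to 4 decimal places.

p̂_MAP = 0.2657

Prior: Beta(5.3, 3).
Data: 8 successes in 40 trials. The binomial likelihood contributes p^8(1−p)^32, so the posterior is Beta(5.3+8, 3+32) = Beta(13.3, 35).
For Beta(a, b) with a, b > 1 the mode is (a−1)/(a+b−2) = 12.3/46.3 ≈ 0.2657.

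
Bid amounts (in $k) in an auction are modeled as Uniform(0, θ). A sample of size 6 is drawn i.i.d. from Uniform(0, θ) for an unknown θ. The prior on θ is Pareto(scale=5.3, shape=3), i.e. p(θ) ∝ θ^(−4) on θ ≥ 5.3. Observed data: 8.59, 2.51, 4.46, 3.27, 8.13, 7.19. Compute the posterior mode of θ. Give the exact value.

The Uniform(0, θ) likelihood is θ^(−n) for θ ≥ max(xᵢ), zero otherwise. Here max(xᵢ) = 8.59.
Posterior ∝ θ^(−4) · θ^(−6) = θ^(−10) on θ ≥ max(5.3, 8.59) = 8.59.
This density is strictly decreasing in θ, so the posterior mode lies at the lower boundary of the support.

θ̂_MAP = 8.59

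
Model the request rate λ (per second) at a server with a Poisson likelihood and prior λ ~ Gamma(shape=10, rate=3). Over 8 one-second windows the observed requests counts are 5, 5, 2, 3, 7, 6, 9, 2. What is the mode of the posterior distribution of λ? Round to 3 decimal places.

λ̂_MAP = 4.364

Σxᵢ = 5+5+2+3+7+6+9+2 = 39, with n = 8.
Posterior ∝ λ^9e^(−3λ) · λ^39e^(−8λ) = λ^48e^(−11λ), i.e. Gamma(shape=49, rate=11).
The mode of a Gamma(a, b) with a ≥ 1 (shape–rate) is (a−1)/b = 48/11 ≈ 4.364.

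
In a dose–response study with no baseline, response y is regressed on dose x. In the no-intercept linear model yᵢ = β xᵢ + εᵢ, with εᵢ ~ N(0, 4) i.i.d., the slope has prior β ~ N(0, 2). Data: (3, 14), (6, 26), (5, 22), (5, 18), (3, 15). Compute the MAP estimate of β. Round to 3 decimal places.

β̂_MAP = 4.179

log p(β | y) = −Σ(yᵢ − βxᵢ)²/(2·4) − β²/(2·2) + const.
Setting the derivative to zero: Σxᵢ(yᵢ − βxᵢ)/4 − β/2 = 0, so β = Σxᵢyᵢ / (Σxᵢ² + σ²/τ²).
Σxᵢyᵢ = 3·14 + 6·26 + 5·22 + 5·18 + 3·15 = 443; Σxᵢ² = 104; σ²/τ² = 2.
β̂_MAP = 443 / (104 + 2) = 443/106 ≈ 4.179.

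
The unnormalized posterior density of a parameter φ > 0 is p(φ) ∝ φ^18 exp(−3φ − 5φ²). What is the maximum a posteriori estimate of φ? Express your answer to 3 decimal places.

φ̂_MAP = 1.200

ℓ'(φ) = 18/φ − 3 − 10φ. Setting this to zero and multiplying by φ: 10φ² + 3φ − 18 = 0.
φ = (−3 + √(3² + 4·10·18)) / (2·10) = (−3 + √729) / 20 = (−3 + 27)/20 = 6/5.
ℓ''(φ) = −18/φ² − 10 < 0, confirming a maximum.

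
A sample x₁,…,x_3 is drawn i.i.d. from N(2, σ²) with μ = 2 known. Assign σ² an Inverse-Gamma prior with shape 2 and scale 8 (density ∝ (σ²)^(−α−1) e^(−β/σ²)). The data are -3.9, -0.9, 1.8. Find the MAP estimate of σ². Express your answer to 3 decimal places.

Sum of squared deviations about the known mean: SS = (-3.9−2)² + (-0.9−2)² + (1.8−2)² = 43.26.
The Normal likelihood contributes (σ²)^(−n/2) exp(−SS/(2σ²)), so the posterior is Inverse-Gamma(α + n/2, β + SS/2) = Inverse-Gamma(3.5, 29.63).
The mode of Inverse-Gamma(a, b) is b/(a+1) = 29.63/4.5 ≈ 6.584.

σ̂²_MAP = 6.584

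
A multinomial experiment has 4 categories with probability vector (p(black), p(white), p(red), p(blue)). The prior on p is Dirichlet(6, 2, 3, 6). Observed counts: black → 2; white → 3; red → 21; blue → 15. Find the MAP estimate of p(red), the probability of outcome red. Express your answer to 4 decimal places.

The posterior is Dirichlet(αᵢ + nᵢ) = Dirichlet(8, 5, 24, 21).
For a Dirichlet(a₁,…,a_K) with all aᵢ > 1, the mode has j-th component (aⱼ − 1)/(Σaᵢ − K).
Here Σaᵢ = 58 and K = 4, so p(red) = (24 − 1)/(58 − 4) = 23/54 ≈ 0.4259.

MAP estimate of p(red) = 0.4259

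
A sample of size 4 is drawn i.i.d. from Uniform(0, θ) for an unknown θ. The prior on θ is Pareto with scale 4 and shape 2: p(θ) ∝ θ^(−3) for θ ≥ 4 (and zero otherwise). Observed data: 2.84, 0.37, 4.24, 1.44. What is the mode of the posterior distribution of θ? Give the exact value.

θ̂_MAP = 4.24

The Uniform(0, θ) likelihood is θ^(−n) for θ ≥ max(xᵢ), zero otherwise. Here max(xᵢ) = 4.24.
Posterior ∝ θ^(−3) · θ^(−4) = θ^(−7) on θ ≥ max(4, 4.24) = 4.24.
This density is strictly decreasing in θ, so the posterior mode lies at the lower boundary of the support.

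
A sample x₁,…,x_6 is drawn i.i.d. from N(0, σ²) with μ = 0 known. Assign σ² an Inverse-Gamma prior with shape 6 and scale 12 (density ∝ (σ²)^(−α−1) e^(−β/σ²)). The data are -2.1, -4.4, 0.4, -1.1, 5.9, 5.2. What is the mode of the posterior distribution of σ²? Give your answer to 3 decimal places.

Sum of squared deviations about the known mean: SS = (-2.1−0)² + (-4.4−0)² + (0.4−0)² + (-1.1−0)² + (5.9−0)² + (5.2−0)² = 86.99.
The Normal likelihood contributes (σ²)^(−n/2) exp(−SS/(2σ²)), so the posterior is Inverse-Gamma(α + n/2, β + SS/2) = Inverse-Gamma(9, 55.495).
The mode of Inverse-Gamma(a, b) is b/(a+1) = 55.495/10 ≈ 5.550.

σ̂²_MAP = 5.550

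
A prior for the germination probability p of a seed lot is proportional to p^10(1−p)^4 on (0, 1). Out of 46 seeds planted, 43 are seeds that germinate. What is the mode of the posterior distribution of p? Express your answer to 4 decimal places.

p̂_MAP = 0.8833

The prior density ∝ p^10(1−p)^4 is the kernel of Beta(11, 5).
Data: 43 successes in 46 trials. The binomial likelihood contributes p^43(1−p)^3, so the posterior is Beta(11+43, 5+3) = Beta(54, 8).
For Beta(a, b) with a, b > 1 the mode is (a−1)/(a+b−2) = 53/60 ≈ 0.8833.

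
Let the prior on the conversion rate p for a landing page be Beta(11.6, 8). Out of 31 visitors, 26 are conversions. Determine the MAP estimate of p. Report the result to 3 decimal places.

p̂_MAP = 0.753

Prior: Beta(11.6, 8).
Data: 26 successes in 31 trials. The binomial likelihood contributes p^26(1−p)^5, so the posterior is Beta(11.6+26, 8+5) = Beta(37.6, 13).
For Beta(a, b) with a, b > 1 the mode is (a−1)/(a+b−2) = 36.6/48.6 ≈ 0.753.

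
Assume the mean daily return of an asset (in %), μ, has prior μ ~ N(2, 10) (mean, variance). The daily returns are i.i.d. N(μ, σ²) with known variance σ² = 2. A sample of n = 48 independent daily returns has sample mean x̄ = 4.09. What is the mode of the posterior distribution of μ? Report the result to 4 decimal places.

n = 48, x̄ = 4.09.
For a Normal prior and Normal likelihood with known variance, the posterior is Normal; its mode equals its mean, the precision-weighted average.
Prior precision 1/σ₀² = 1/10 = 0.1; data precision n/σ² = 48/2 = 24.
μ̂ = (0.1·2 + 24·4.09) / (0.1 + 24) = 98.36/24.1 = 4918/1205 ≈ 4.0813.

μ̂_MAP = 4.0813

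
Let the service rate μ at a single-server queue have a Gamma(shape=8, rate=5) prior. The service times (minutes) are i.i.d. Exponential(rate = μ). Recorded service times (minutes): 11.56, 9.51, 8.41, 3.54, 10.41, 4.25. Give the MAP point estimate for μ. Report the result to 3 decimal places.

The Exponential(rate=μ) likelihood is ∝ μ^n e^(−μΣtᵢ). Here n = 6 and Σtᵢ = 11.56 + 9.51 + 8.41 + 3.54 + 10.41 + 4.25 = 47.68.
Posterior ∝ μ^7e^(−5μ) · μ^6e^(−47.68μ) = μ^13e^(−52.68μ), i.e. Gamma(14, 52.68).
Mode = (a−1)/b = 13/52.68 ≈ 0.247.

μ̂_MAP = 0.247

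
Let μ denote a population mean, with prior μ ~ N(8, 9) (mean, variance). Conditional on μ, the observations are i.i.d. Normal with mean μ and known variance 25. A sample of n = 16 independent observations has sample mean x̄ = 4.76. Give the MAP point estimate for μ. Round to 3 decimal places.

μ̂_MAP = 5.239

n = 16, x̄ = 4.76.
For a Normal prior and Normal likelihood with known variance, the posterior is Normal; its mode equals its mean, the precision-weighted average.
Prior precision 1/σ₀² = 1/9; data precision n/σ² = 16/25 = 0.64.
μ̂ = ((1/9)·8 + 0.64·4.76) / (1/9 + 0.64) = (22136/5625)/(169/225) = 22136/4225 ≈ 5.239.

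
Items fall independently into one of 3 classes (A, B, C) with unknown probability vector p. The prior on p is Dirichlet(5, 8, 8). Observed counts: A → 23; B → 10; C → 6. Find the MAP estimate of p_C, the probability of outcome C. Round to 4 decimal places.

MAP estimate of p_C = 0.2281

The posterior is Dirichlet(αᵢ + nᵢ) = Dirichlet(28, 18, 14).
For a Dirichlet(a₁,…,a_K) with all aᵢ > 1, the mode has j-th component (aⱼ − 1)/(Σaᵢ − K).
Here Σaᵢ = 60 and K = 3, so p_C = (14 − 1)/(60 − 3) = 13/57 ≈ 0.2281.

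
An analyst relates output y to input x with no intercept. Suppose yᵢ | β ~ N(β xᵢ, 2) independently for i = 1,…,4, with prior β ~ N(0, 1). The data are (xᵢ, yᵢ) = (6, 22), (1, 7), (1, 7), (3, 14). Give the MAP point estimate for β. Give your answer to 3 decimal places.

β̂_MAP = 3.837

log p(β | y) = −Σ(yᵢ − βxᵢ)²/(2·2) − β²/(2·1) + const.
Setting the derivative to zero: Σxᵢ(yᵢ − βxᵢ)/2 − β/1 = 0, so β = Σxᵢyᵢ / (Σxᵢ² + σ²/τ²).
Σxᵢyᵢ = 6·22 + 1·7 + 1·7 + 3·14 = 188; Σxᵢ² = 47; σ²/τ² = 2.
β̂_MAP = 188 / (47 + 2) = 188/49 ≈ 3.837.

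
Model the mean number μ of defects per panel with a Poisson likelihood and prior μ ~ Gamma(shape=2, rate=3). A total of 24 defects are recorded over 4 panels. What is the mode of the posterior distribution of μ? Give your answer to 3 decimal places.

Σxᵢ = 24, n = 4.
Posterior ∝ μe^(−3μ) · μ^24e^(−4μ) = μ^25e^(−7μ), i.e. Gamma(shape=26, rate=7).
The mode of a Gamma(a, b) with a ≥ 1 (shape–rate) is (a−1)/b = 25/7 ≈ 3.571.

μ̂_MAP = 3.571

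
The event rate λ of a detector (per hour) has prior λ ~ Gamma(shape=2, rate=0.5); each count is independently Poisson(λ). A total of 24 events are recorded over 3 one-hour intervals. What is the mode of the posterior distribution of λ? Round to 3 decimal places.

λ̂_MAP = 7.143

Σxᵢ = 24, n = 3.
Posterior ∝ λe^(−0.5λ) · λ^24e^(−3λ) = λ^25e^(−3.5λ), i.e. Gamma(shape=26, rate=3.5).
The mode of a Gamma(a, b) with a ≥ 1 (shape–rate) is (a−1)/b = 25/3.5 ≈ 7.143.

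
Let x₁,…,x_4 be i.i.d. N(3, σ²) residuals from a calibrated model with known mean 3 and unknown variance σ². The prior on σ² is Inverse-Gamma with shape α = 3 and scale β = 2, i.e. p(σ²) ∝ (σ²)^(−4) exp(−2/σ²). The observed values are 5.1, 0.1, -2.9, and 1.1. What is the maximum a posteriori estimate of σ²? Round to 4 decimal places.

σ̂²_MAP = 4.6033

Sum of squared deviations about the known mean: SS = (5.1−3)² + (0.1−3)² + (-2.9−3)² + (1.1−3)² = 51.24.
The Normal likelihood contributes (σ²)^(−n/2) exp(−SS/(2σ²)), so the posterior is Inverse-Gamma(α + n/2, β + SS/2) = Inverse-Gamma(5, 27.62).
The mode of Inverse-Gamma(a, b) is b/(a+1) = 27.62/6 ≈ 4.6033.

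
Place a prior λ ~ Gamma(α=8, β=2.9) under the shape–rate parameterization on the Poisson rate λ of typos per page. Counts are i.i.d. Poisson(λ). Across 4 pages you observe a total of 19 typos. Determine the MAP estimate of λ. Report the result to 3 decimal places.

Σxᵢ = 19, n = 4.
Posterior ∝ λ^7e^(−2.9λ) · λ^19e^(−4λ) = λ^26e^(−6.9λ), i.e. Gamma(shape=27, rate=6.9).
The mode of a Gamma(a, b) with a ≥ 1 (shape–rate) is (a−1)/b = 26/6.9 ≈ 3.768.

λ̂_MAP = 3.768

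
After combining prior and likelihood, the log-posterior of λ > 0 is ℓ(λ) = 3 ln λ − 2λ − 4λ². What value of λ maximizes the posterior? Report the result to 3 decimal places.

λ̂_MAP = 0.500

ℓ'(λ) = 3/λ − 2 − 8λ. Setting this to zero and multiplying by λ: 8λ² + 2λ − 3 = 0.
λ = (−2 + √(2² + 4·8·3)) / (2·8) = (−2 + √100) / 16 = (−2 + 10)/16 = 1/2.
ℓ''(λ) = −3/λ² − 8 < 0, confirming a maximum.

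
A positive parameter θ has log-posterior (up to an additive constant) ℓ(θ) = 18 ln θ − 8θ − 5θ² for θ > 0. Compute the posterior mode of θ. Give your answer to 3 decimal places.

ℓ'(θ) = 18/θ − 8 − 10θ. Setting this to zero and multiplying by θ: 10θ² + 8θ − 18 = 0.
θ = (−8 + √(8² + 4·10·18)) / (2·10) = (−8 + √784) / 20 = (−8 + 28)/20 = 1.
ℓ''(θ) = −18/θ² − 10 < 0, confirming a maximum.

θ̂_MAP = 1.000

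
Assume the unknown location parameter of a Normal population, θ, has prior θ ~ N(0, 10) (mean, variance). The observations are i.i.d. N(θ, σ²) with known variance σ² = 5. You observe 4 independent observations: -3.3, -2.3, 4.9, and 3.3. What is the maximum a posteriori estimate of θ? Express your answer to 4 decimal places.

θ̂_MAP = 0.5778

n = 4; x̄ = ((-3.3) + (-2.3) + 4.9 + 3.3)/4 = 2.6/4 = 0.65.
For a Normal prior and Normal likelihood with known variance, the posterior is Normal; its mode equals its mean, the precision-weighted average.
Prior precision 1/σ₀² = 1/10 = 0.1; data precision n/σ² = 4/5 = 0.8.
θ̂ = (0.1·0 + 0.8·0.65) / (0.1 + 0.8) = 0.52/0.9 = 26/45 ≈ 0.5778.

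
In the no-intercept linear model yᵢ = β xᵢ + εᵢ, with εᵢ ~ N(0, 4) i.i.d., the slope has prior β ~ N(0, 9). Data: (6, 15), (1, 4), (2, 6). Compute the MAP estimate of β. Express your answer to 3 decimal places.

log p(β | y) = −Σ(yᵢ − βxᵢ)²/(2·4) − β²/(2·9) + const.
Setting the derivative to zero: Σxᵢ(yᵢ − βxᵢ)/4 − β/9 = 0, so β = Σxᵢyᵢ / (Σxᵢ² + σ²/τ²).
Σxᵢyᵢ = 6·15 + 1·4 + 2·6 = 106; Σxᵢ² = 41; σ²/τ² = 4/9.
β̂_MAP = 106 / (41 + 4/9) = 106/(373/9) = 954/373 ≈ 2.558.

β̂_MAP = 2.558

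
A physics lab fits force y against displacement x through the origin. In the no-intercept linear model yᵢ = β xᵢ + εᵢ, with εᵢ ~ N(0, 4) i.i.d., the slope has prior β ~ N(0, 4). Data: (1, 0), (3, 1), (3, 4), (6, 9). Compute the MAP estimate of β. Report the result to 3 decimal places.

log p(β | y) = −Σ(yᵢ − βxᵢ)²/(2·4) − β²/(2·4) + const.
Setting the derivative to zero: Σxᵢ(yᵢ − βxᵢ)/4 − β/4 = 0, so β = Σxᵢyᵢ / (Σxᵢ² + σ²/τ²).
Σxᵢyᵢ = 1·0 + 3·1 + 3·4 + 6·9 = 69; Σxᵢ² = 55; σ²/τ² = 1.
β̂_MAP = 69 / (55 + 1) = 69/56 ≈ 1.232.

β̂_MAP = 1.232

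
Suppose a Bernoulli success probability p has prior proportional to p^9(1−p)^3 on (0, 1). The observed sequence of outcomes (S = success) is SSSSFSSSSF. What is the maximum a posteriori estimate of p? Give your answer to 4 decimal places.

The prior density ∝ p^9(1−p)^3 is the kernel of Beta(10, 4).
Data: 8 successes in 10 trials (from the sequence). The binomial likelihood contributes p^8(1−p)^2, so the posterior is Beta(10+8, 4+2) = Beta(18, 6).
For Beta(a, b) with a, b > 1 the mode is (a−1)/(a+b−2) = 17/22 ≈ 0.7727.

p̂_MAP = 0.7727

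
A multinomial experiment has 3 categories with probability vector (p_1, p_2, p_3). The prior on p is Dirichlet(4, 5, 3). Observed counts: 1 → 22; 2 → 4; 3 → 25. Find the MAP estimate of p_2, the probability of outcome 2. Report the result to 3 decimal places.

The posterior is Dirichlet(αᵢ + nᵢ) = Dirichlet(26, 9, 28).
For a Dirichlet(a₁,…,a_K) with all aᵢ > 1, the mode has j-th component (aⱼ − 1)/(Σaᵢ − K).
Here Σaᵢ = 63 and K = 3, so p_2 = (9 − 1)/(63 − 3) = 8/60 ≈ 0.133.

MAP estimate: 0.133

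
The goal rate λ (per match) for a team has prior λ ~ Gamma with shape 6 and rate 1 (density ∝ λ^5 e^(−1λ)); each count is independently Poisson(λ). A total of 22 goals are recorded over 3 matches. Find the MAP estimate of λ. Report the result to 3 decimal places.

Σxᵢ = 22, n = 3.
Posterior ∝ λ^5e^(−1λ) · λ^22e^(−3λ) = λ^27e^(−4λ), i.e. Gamma(shape=28, rate=4).
The mode of a Gamma(a, b) with a ≥ 1 (shape–rate) is (a−1)/b = 27/4 ≈ 6.750.

λ̂_MAP = 6.750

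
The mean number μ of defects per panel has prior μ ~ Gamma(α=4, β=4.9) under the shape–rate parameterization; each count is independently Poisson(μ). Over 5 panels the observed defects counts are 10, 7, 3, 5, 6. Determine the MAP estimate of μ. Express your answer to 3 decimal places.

Σxᵢ = 10+7+3+5+6 = 31, with n = 5.
Posterior ∝ μ^3e^(−4.9μ) · μ^31e^(−5μ) = μ^34e^(−9.9μ), i.e. Gamma(shape=35, rate=9.9).
The mode of a Gamma(a, b) with a ≥ 1 (shape–rate) is (a−1)/b = 34/9.9 ≈ 3.434.

μ̂_MAP = 3.434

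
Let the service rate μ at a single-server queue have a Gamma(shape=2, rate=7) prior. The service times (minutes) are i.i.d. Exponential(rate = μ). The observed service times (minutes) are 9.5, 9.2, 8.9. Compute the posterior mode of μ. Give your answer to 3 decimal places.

μ̂_MAP = 0.116

The Exponential(rate=μ) likelihood is ∝ μ^n e^(−μΣtᵢ). Here n = 3 and Σtᵢ = 9.5 + 9.2 + 8.9 = 27.6.
Posterior ∝ μe^(−7μ) · μ^3e^(−27.6μ) = μ^4e^(−34.6μ), i.e. Gamma(5, 34.6).
Mode = (a−1)/b = 4/34.6 ≈ 0.116.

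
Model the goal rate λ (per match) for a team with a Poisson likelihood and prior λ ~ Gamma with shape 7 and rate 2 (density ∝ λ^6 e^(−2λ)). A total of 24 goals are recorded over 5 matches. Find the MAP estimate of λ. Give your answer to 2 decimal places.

Σxᵢ = 24, n = 5.
Posterior ∝ λ^6e^(−2λ) · λ^24e^(−5λ) = λ^30e^(−7λ), i.e. Gamma(shape=31, rate=7).
The mode of a Gamma(a, b) with a ≥ 1 (shape–rate) is (a−1)/b = 30/7 ≈ 4.29.

λ̂_MAP = 4.29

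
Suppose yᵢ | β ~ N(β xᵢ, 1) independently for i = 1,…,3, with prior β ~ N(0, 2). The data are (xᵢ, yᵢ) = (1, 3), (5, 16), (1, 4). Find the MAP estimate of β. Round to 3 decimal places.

log p(β | y) = −Σ(yᵢ − βxᵢ)²/(2·1) − β²/(2·2) + const.
Setting the derivative to zero: Σxᵢ(yᵢ − βxᵢ)/1 − β/2 = 0, so β = Σxᵢyᵢ / (Σxᵢ² + σ²/τ²).
Σxᵢyᵢ = 1·3 + 5·16 + 1·4 = 87; Σxᵢ² = 27; σ²/τ² = 0.5.
β̂_MAP = 87 / (27 + 0.5) = 87/27.5 ≈ 3.164.

β̂_MAP = 3.164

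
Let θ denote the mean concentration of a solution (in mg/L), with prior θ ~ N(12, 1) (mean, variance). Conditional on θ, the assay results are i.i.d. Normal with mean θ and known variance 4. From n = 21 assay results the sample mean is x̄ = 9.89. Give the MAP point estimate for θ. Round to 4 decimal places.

θ̂_MAP = 10.2276

n = 21, x̄ = 9.89.
For a Normal prior and Normal likelihood with known variance, the posterior is Normal; its mode equals its mean, the precision-weighted average.
Prior precision 1/σ₀² = 1/1 = 1; data precision n/σ² = 21/4 = 5.25.
θ̂ = (1·12 + 5.25·9.89) / (1 + 5.25) = 63.9225/6.25 = 10.2276.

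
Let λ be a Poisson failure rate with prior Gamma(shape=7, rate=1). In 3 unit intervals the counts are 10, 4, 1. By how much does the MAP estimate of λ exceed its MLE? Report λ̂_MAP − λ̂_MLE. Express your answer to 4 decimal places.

MAP − MLE = 0.2500

Σxᵢ = 15. Posterior is Gamma(22, 4); MAP = (22−1)/4 = 21/4 ≈ 5.25000.
MLE = x̄ = 15/3 ≈ 5.00000.
Difference = 21/4 − 15/3 = 1/4 ≈ 0.2500.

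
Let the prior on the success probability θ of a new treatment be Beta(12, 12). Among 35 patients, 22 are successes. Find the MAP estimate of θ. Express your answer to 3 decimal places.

θ̂_MAP = 0.579

Prior: Beta(12, 12).
Data: 22 successes in 35 trials. The binomial likelihood contributes θ^22(1−θ)^13, so the posterior is Beta(12+22, 12+13) = Beta(34, 25).
For Beta(a, b) with a, b > 1 the mode is (a−1)/(a+b−2) = 33/57 ≈ 0.579.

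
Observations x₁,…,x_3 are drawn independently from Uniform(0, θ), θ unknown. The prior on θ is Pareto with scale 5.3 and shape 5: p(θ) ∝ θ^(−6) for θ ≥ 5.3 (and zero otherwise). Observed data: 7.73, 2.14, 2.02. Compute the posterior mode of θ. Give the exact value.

θ̂_MAP = 7.73

The Uniform(0, θ) likelihood is θ^(−n) for θ ≥ max(xᵢ), zero otherwise. Here max(xᵢ) = 7.73.
Posterior ∝ θ^(−6) · θ^(−3) = θ^(−9) on θ ≥ max(5.3, 7.73) = 7.73.
This density is strictly decreasing in θ, so the posterior mode lies at the lower boundary of the support.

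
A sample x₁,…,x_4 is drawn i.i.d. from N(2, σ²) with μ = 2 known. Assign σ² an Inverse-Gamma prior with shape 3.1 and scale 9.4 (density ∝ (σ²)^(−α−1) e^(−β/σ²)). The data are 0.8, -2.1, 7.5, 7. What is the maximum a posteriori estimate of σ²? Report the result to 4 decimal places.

Sum of squared deviations about the known mean: SS = (0.8−2)² + (-2.1−2)² + (7.5−2)² + (7−2)² = 73.5.
The Normal likelihood contributes (σ²)^(−n/2) exp(−SS/(2σ²)), so the posterior is Inverse-Gamma(α + n/2, β + SS/2) = Inverse-Gamma(5.1, 46.15).
The mode of Inverse-Gamma(a, b) is b/(a+1) = 46.15/6.1 ≈ 7.5656.

σ̂²_MAP = 7.5656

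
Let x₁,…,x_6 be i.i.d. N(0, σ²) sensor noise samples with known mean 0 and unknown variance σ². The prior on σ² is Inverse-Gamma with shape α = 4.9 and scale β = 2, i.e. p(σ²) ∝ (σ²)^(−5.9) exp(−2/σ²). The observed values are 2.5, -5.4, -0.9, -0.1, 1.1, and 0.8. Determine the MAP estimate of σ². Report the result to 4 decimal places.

Sum of squared deviations about the known mean: SS = (2.5−0)² + (-5.4−0)² + (-0.9−0)² + (-0.1−0)² + (1.1−0)² + (0.8−0)² = 38.08.
The Normal likelihood contributes (σ²)^(−n/2) exp(−SS/(2σ²)), so the posterior is Inverse-Gamma(α + n/2, β + SS/2) = Inverse-Gamma(7.9, 21.04).
The mode of Inverse-Gamma(a, b) is b/(a+1) = 21.04/8.9 ≈ 2.3640.

σ̂²_MAP = 2.3640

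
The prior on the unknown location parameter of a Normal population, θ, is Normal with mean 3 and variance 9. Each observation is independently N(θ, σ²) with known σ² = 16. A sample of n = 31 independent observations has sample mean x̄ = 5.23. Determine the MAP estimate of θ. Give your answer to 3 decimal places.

θ̂_MAP = 5.109

n = 31, x̄ = 5.23.
For a Normal prior and Normal likelihood with known variance, the posterior is Normal; its mode equals its mean, the precision-weighted average.
Prior precision 1/σ₀² = 1/9; data precision n/σ² = 31/16 = 1.9375.
θ̂ = ((1/9)·3 + 1.9375·5.23) / (1/9 + 1.9375) = (50239/4800)/(295/144) = 150717/29500 ≈ 5.109.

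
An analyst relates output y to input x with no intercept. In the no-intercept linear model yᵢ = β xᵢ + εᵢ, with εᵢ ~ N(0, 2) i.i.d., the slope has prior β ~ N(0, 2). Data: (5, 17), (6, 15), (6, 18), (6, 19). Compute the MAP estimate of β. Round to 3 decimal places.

log p(β | y) = −Σ(yᵢ − βxᵢ)²/(2·2) − β²/(2·2) + const.
Setting the derivative to zero: Σxᵢ(yᵢ − βxᵢ)/2 − β/2 = 0, so β = Σxᵢyᵢ / (Σxᵢ² + σ²/τ²).
Σxᵢyᵢ = 5·17 + 6·15 + 6·18 + 6·19 = 397; Σxᵢ² = 133; σ²/τ² = 1.
β̂_MAP = 397 / (133 + 1) = 397/134 ≈ 2.963.

β̂_MAP = 2.963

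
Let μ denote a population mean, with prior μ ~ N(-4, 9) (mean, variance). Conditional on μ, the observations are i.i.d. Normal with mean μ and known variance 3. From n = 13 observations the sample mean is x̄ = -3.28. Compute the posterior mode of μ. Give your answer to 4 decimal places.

μ̂_MAP = -3.2980

n = 13, x̄ = -3.28.
For a Normal prior and Normal likelihood with known variance, the posterior is Normal; its mode equals its mean, the precision-weighted average.
Prior precision 1/σ₀² = 1/9; data precision n/σ² = 13/3.
μ̂ = ((1/9)·(-4) + (13/3)·(-3.28)) / (1/9 + 13/3) = (-3298/225)/(40/9) = -3.2980.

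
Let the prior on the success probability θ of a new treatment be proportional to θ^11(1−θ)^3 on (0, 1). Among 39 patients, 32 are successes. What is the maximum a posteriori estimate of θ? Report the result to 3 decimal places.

θ̂_MAP = 0.811

The prior density ∝ θ^11(1−θ)^3 is the kernel of Beta(12, 4).
Data: 32 successes in 39 trials. The binomial likelihood contributes θ^32(1−θ)^7, so the posterior is Beta(12+32, 4+7) = Beta(44, 11).
For Beta(a, b) with a, b > 1 the mode is (a−1)/(a+b−2) = 43/53 ≈ 0.811.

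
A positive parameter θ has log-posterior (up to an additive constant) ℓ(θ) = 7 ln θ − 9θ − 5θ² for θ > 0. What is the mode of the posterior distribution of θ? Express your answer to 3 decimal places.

θ̂_MAP = 0.500

ℓ'(θ) = 7/θ − 9 − 10θ. Setting this to zero and multiplying by θ: 10θ² + 9θ − 7 = 0.
θ = (−9 + √(9² + 4·10·7)) / (2·10) = (−9 + √361) / 20 = (−9 + 19)/20 = 1/2.
ℓ''(θ) = −7/θ² − 10 < 0, confirming a maximum.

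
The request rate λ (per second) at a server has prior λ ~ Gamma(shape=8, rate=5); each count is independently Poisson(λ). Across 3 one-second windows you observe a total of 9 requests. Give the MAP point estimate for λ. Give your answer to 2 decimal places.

Σxᵢ = 9, n = 3.
Posterior ∝ λ^7e^(−5λ) · λ^9e^(−3λ) = λ^16e^(−8λ), i.e. Gamma(shape=17, rate=8).
The mode of a Gamma(a, b) with a ≥ 1 (shape–rate) is (a−1)/b = 16/8 ≈ 2.00.

λ̂_MAP = 2.00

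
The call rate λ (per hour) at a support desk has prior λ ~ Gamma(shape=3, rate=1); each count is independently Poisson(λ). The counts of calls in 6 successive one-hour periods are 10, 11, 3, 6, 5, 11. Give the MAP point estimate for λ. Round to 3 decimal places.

λ̂_MAP = 6.857

Σxᵢ = 10+11+3+6+5+11 = 46, with n = 6.
Posterior ∝ λ^2e^(−1λ) · λ^46e^(−6λ) = λ^48e^(−7λ), i.e. Gamma(shape=49, rate=7).
The mode of a Gamma(a, b) with a ≥ 1 (shape–rate) is (a−1)/b = 48/7 ≈ 6.857.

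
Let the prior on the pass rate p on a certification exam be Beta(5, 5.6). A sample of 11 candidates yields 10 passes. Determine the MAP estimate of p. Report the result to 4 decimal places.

p̂_MAP = 0.7143

Prior: Beta(5, 5.6).
Data: 10 successes in 11 trials. The binomial likelihood contributes p^10(1−p)^1, so the posterior is Beta(5+10, 5.6+1) = Beta(15, 6.6).
For Beta(a, b) with a, b > 1 the mode is (a−1)/(a+b−2) = 14/19.6 ≈ 0.7143.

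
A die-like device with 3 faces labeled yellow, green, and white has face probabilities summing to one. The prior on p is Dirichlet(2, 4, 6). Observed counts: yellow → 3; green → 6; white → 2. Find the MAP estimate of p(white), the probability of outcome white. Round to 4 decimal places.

MAP estimate of p(white) = 0.3500

The posterior is Dirichlet(αᵢ + nᵢ) = Dirichlet(5, 10, 8).
For a Dirichlet(a₁,…,a_K) with all aᵢ > 1, the mode has j-th component (aⱼ − 1)/(Σaᵢ − K).
Here Σaᵢ = 23 and K = 3, so p(white) = (8 − 1)/(23 − 3) = 7/20 ≈ 0.3500.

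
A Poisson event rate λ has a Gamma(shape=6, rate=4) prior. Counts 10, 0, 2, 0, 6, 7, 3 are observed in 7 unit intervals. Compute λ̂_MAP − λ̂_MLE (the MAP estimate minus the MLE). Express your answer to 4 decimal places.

MAP − MLE = -1.0000

Σxᵢ = 28. Posterior is Gamma(34, 11); MAP = (34−1)/11 = 33/11 ≈ 3.00000.
MLE = x̄ = 28/7 ≈ 4.00000.
Difference = 33/11 − 28/7 = -1 ≈ -1.0000.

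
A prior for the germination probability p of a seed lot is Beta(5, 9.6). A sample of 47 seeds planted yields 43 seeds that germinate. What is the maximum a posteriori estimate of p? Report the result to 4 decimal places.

Prior: Beta(5, 9.6).
Data: 43 successes in 47 trials. The binomial likelihood contributes p^43(1−p)^4, so the posterior is Beta(5+43, 9.6+4) = Beta(48, 13.6).
For Beta(a, b) with a, b > 1 the mode is (a−1)/(a+b−2) = 47/59.6 ≈ 0.7886.

p̂_MAP = 0.7886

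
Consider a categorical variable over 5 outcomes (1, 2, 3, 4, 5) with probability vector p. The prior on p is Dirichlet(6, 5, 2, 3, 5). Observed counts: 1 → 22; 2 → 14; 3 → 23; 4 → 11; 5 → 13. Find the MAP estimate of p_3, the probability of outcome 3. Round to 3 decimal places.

MAP estimate: 0.242

The posterior is Dirichlet(αᵢ + nᵢ) = Dirichlet(28, 19, 25, 14, 18).
For a Dirichlet(a₁,…,a_K) with all aᵢ > 1, the mode has j-th component (aⱼ − 1)/(Σaᵢ − K).
Here Σaᵢ = 104 and K = 5, so p_3 = (25 − 1)/(104 − 5) = 24/99 ≈ 0.242.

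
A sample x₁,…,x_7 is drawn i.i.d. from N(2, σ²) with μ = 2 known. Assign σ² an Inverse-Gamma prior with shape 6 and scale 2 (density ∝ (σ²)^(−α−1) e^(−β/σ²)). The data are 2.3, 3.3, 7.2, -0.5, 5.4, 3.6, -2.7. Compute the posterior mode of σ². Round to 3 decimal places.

σ̂²_MAP = 3.585

Sum of squared deviations about the known mean: SS = (2.3−2)² + (3.3−2)² + (7.2−2)² + (-0.5−2)² + (5.4−2)² + (3.6−2)² + (-2.7−2)² = 71.28.
The Normal likelihood contributes (σ²)^(−n/2) exp(−SS/(2σ²)), so the posterior is Inverse-Gamma(α + n/2, β + SS/2) = Inverse-Gamma(9.5, 37.64).
The mode of Inverse-Gamma(a, b) is b/(a+1) = 37.64/10.5 ≈ 3.585.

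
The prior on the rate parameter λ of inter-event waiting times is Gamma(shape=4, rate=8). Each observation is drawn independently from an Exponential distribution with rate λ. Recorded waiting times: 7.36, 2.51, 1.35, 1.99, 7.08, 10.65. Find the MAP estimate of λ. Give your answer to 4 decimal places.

λ̂_MAP = 0.2311

The Exponential(rate=λ) likelihood is ∝ λ^n e^(−λΣtᵢ). Here n = 6 and Σtᵢ = 7.36 + 2.51 + 1.35 + 1.99 + 7.08 + 10.65 = 30.94.
Posterior ∝ λ^3e^(−8λ) · λ^6e^(−30.94λ) = λ^9e^(−38.94λ), i.e. Gamma(10, 38.94).
Mode = (a−1)/b = 9/38.94 ≈ 0.2311.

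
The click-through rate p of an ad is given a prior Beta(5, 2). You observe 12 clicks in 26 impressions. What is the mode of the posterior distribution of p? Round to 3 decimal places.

p̂_MAP = 0.516

Prior: Beta(5, 2).
Data: 12 successes in 26 trials. The binomial likelihood contributes p^12(1−p)^14, so the posterior is Beta(5+12, 2+14) = Beta(17, 16).
For Beta(a, b) with a, b > 1 the mode is (a−1)/(a+b−2) = 16/31 ≈ 0.516.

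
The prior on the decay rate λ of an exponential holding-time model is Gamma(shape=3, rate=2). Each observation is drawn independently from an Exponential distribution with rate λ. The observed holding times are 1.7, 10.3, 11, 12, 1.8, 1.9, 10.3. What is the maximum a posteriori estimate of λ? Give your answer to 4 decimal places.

λ̂_MAP = 0.1765

The Exponential(rate=λ) likelihood is ∝ λ^n e^(−λΣtᵢ). Here n = 7 and Σtᵢ = 1.7 + 10.3 + 11 + 12 + 1.8 + 1.9 + 10.3 = 49.
Posterior ∝ λ^2e^(−2λ) · λ^7e^(−49λ) = λ^9e^(−51λ), i.e. Gamma(10, 51).
Mode = (a−1)/b = 9/51 ≈ 0.1765.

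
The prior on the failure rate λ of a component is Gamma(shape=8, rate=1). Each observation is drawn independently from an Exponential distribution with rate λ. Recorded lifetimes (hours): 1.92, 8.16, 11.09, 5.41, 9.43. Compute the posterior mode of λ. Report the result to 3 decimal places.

The Exponential(rate=λ) likelihood is ∝ λ^n e^(−λΣtᵢ). Here n = 5 and Σtᵢ = 1.92 + 8.16 + 11.09 + 5.41 + 9.43 = 36.01.
Posterior ∝ λ^7e^(−1λ) · λ^5e^(−36.01λ) = λ^12e^(−37.01λ), i.e. Gamma(13, 37.01).
Mode = (a−1)/b = 12/37.01 ≈ 0.324.

λ̂_MAP = 0.324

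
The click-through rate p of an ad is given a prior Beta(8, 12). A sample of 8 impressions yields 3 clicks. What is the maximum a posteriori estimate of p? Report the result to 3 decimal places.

p̂_MAP = 0.385

Prior: Beta(8, 12).
Data: 3 successes in 8 trials. The binomial likelihood contributes p^3(1−p)^5, so the posterior is Beta(8+3, 12+5) = Beta(11, 17).
For Beta(a, b) with a, b > 1 the mode is (a−1)/(a+b−2) = 10/26 ≈ 0.385.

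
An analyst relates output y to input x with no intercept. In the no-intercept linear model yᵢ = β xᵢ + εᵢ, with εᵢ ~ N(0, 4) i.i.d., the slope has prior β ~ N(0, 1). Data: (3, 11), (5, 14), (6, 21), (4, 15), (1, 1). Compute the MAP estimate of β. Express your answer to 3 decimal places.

log p(β | y) = −Σ(yᵢ − βxᵢ)²/(2·4) − β²/(2·1) + const.
Setting the derivative to zero: Σxᵢ(yᵢ − βxᵢ)/4 − β/1 = 0, so β = Σxᵢyᵢ / (Σxᵢ² + σ²/τ²).
Σxᵢyᵢ = 3·11 + 5·14 + 6·21 + 4·15 + 1·1 = 290; Σxᵢ² = 87; σ²/τ² = 4.
β̂_MAP = 290 / (87 + 4) = 290/91 ≈ 3.187.

β̂_MAP = 3.187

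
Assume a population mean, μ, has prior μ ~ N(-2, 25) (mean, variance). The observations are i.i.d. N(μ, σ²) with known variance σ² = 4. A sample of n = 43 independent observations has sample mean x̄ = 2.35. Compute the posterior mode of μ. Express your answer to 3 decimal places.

μ̂_MAP = 2.334

n = 43, x̄ = 2.35.
For a Normal prior and Normal likelihood with known variance, the posterior is Normal; its mode equals its mean, the precision-weighted average.
Prior precision 1/σ₀² = 1/25 = 0.04; data precision n/σ² = 43/4 = 10.75.
μ̂ = (0.04·(-2) + 10.75·2.35) / (0.04 + 10.75) = 25.1825/10.79 = 10073/4316 ≈ 2.334.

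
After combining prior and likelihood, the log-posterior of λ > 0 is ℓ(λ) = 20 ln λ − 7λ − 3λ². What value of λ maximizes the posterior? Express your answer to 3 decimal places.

ℓ'(λ) = 20/λ − 7 − 6λ. Setting this to zero and multiplying by λ: 6λ² + 7λ − 20 = 0.
λ = (−7 + √(7² + 4·6·20)) / (2·6) = (−7 + √529) / 12 = (−7 + 23)/12 = 4/3.
ℓ''(λ) = −20/λ² − 6 < 0, confirming a maximum.

λ̂_MAP = 1.333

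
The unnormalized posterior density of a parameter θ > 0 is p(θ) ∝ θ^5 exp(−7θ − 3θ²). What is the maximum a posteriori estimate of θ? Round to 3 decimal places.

ℓ'(θ) = 5/θ − 7 − 6θ. Setting this to zero and multiplying by θ: 6θ² + 7θ − 5 = 0.
θ = (−7 + √(7² + 4·6·5)) / (2·6) = (−7 + √169) / 12 = (−7 + 13)/12 = 1/2.
ℓ''(θ) = −5/θ² − 6 < 0, confirming a maximum.

θ̂_MAP = 0.500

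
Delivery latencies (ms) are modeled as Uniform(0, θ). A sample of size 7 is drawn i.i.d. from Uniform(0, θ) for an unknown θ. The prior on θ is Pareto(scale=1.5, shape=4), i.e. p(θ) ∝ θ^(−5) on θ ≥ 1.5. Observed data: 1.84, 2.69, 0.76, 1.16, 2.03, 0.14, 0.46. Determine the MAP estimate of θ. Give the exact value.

θ̂_MAP = 2.69

The Uniform(0, θ) likelihood is θ^(−n) for θ ≥ max(xᵢ), zero otherwise. Here max(xᵢ) = 2.69.
Posterior ∝ θ^(−5) · θ^(−7) = θ^(−12) on θ ≥ max(1.5, 2.69) = 2.69.
This density is strictly decreasing in θ, so the posterior mode lies at the lower boundary of the support.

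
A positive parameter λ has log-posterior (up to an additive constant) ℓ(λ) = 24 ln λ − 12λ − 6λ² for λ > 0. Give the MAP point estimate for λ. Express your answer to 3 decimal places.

ℓ'(λ) = 24/λ − 12 − 12λ. Setting this to zero and multiplying by λ: 12λ² + 12λ − 24 = 0.
λ = (−12 + √(12² + 4·12·24)) / (2·12) = (−12 + √1296) / 24 = (−12 + 36)/24 = 1.
ℓ''(λ) = −24/λ² − 12 < 0, confirming a maximum.

λ̂_MAP = 1.000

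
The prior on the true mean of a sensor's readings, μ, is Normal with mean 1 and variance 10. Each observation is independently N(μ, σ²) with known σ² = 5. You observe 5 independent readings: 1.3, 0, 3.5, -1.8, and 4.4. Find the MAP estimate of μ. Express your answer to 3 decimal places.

n = 5; x̄ = (1.3 + 0 + 3.5 + (-1.8) + 4.4)/5 = 7.4/5 = 1.48.
For a Normal prior and Normal likelihood with known variance, the posterior is Normal; its mode equals its mean, the precision-weighted average.
Prior precision 1/σ₀² = 1/10 = 0.1; data precision n/σ² = 5/5 = 1.
μ̂ = (0.1·1 + 1·1.48) / (0.1 + 1) = 1.58/1.1 = 79/55 ≈ 1.436.

μ̂_MAP = 1.436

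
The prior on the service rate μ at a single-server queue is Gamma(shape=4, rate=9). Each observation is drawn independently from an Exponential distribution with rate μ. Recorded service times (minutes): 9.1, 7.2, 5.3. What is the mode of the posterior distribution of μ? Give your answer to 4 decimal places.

The Exponential(rate=μ) likelihood is ∝ μ^n e^(−μΣtᵢ). Here n = 3 and Σtᵢ = 9.1 + 7.2 + 5.3 = 21.6.
Posterior ∝ μ^3e^(−9μ) · μ^3e^(−21.6μ) = μ^6e^(−30.6μ), i.e. Gamma(7, 30.6).
Mode = (a−1)/b = 6/30.6 ≈ 0.1961.

μ̂_MAP = 0.1961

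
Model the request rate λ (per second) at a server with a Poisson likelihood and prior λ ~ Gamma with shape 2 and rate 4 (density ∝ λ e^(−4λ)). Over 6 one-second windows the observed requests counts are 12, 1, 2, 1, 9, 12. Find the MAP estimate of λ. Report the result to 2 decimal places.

Σxᵢ = 12+1+2+1+9+12 = 37, with n = 6.
Posterior ∝ λe^(−4λ) · λ^37e^(−6λ) = λ^38e^(−10λ), i.e. Gamma(shape=39, rate=10).
The mode of a Gamma(a, b) with a ≥ 1 (shape–rate) is (a−1)/b = 38/10 ≈ 3.80.

λ̂_MAP = 3.80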